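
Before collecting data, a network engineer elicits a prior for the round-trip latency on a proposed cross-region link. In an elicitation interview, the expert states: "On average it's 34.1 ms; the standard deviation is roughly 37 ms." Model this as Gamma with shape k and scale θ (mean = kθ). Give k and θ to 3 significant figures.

For Gamma(k, scale θ): mean = kθ, variance = kθ², so CV = 1/√k.
CV = SD/mean = 37/34.1 = 1.085, hence k = 1/CV² = 0.849.
Then θ = mean/k = 34.1/0.849 = 40.1.

k ≈ 0.849, θ ≈ 40.1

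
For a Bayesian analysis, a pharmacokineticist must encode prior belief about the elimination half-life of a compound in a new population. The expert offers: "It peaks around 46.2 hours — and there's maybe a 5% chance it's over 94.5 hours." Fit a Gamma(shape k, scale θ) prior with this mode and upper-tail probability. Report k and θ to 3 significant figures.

k ≈ 6.4, θ ≈ 8.55

Gamma(k,θ) with k>1 has mode (k−1)θ, so θ = 46.2/(k−1).
Need P(X < 94.5) = 0.95 with θ tied to k this way. Start at k = 2, θ = 46.2: P(X<94.5) ≈ 0.606.
Too low — raise k to concentrate. Iterating converges to k ≈ 6.4.
Then θ = 46.2/(6.4−1) ≈ 8.55.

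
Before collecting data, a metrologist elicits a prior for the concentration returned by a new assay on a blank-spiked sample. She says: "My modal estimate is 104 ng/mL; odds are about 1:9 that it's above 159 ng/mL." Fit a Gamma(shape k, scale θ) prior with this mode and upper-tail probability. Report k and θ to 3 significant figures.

k ≈ 11.4, θ ≈ 10

Gamma(k,θ) with k>1 has mode (k−1)θ, so θ = 104/(k−1).
Need P(X < 159) = 0.9 with θ tied to k this way. Start at k = 2, θ = 104: P(X<159) ≈ 0.452.
Too low — raise k to concentrate. Iterating converges to k ≈ 11.4.
Then θ = 104/(11.4−1) ≈ 10.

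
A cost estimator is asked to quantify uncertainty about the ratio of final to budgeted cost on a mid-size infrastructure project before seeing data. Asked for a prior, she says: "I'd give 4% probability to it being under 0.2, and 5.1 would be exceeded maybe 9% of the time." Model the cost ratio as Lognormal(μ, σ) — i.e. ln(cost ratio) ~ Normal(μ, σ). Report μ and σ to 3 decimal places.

μ ≈ 0.225, σ ≈ 1.048

If T ~ Lognormal(μ,σ) then ln T ~ Normal(μ,σ), so the p-quantile of ln T is μ + z_p·σ.
ln(0.2) = -1.609 and ln(5.1) = 1.629; z_{0.04} = -1.751, z_{0.91} = 1.341.
σ = (1.629 − -1.609)/(1.341 − (-1.751)) = 1.048.
μ = -1.609 − (-1.751)·1.048 = 0.225.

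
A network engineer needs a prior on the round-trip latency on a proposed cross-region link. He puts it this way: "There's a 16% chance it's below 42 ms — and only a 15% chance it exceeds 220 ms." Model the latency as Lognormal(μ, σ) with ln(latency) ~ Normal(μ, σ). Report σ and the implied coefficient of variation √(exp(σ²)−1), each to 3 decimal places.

If T ~ Lognormal(μ,σ) then ln T ~ Normal(μ,σ), so the p-quantile of ln T is μ + z_p·σ.
ln(42) = 3.738 and ln(220) = 5.394; z_{0.16} = -0.9945, z_{0.85} = 1.036.
σ = (5.394 − 3.738)/(1.036 − (-0.9945)) = 0.815.
μ = 3.738 − (-0.9945)·0.815 = 4.549.
CV = √(exp(σ²)−1) = √(exp(0.6649)−1) = 0.972.

σ ≈ 0.815, CV ≈ 0.972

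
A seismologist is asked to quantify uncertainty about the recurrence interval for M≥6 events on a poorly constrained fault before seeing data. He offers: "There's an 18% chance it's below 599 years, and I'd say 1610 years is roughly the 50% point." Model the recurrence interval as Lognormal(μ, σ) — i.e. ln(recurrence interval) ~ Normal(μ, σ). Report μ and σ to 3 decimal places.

If T ~ Lognormal(μ,σ) then ln T ~ Normal(μ,σ), so the p-quantile of ln T is μ + z_p·σ.
ln(599) = 6.395 and ln(1610) = 7.384; z_{0.18} = -0.9154, z_{0.5} = 0.
σ = (7.384 − 6.395)/(0 − (-0.9154)) = 1.080.
μ = 6.395 − (-0.9154)·1.080 = 7.384.

μ ≈ 7.384, σ ≈ 1.080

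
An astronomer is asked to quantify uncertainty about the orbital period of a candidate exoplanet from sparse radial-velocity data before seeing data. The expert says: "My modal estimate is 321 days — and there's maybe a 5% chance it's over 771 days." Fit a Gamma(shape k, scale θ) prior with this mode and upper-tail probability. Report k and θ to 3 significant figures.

Gamma(k,θ) with k>1 has mode (k−1)θ, so θ = 321/(k−1).
Need P(X < 771) = 0.95 with θ tied to k this way. Start at k = 2, θ = 321: P(X<771) ≈ 0.692.
Too low — raise k to concentrate. Iterating converges to k ≈ 4.55.
Then θ = 321/(4.55−1) ≈ 90.4.

k ≈ 4.55, θ ≈ 90.4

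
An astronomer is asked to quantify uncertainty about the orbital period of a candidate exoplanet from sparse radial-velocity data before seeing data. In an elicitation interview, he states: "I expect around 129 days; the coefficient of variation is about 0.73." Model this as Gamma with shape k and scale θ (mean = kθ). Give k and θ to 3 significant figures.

k ≈ 1.88, θ ≈ 68.7

For Gamma(k, scale θ): mean = kθ, variance = kθ², so CV = 1/√k.
CV = 0.73, hence k = 1/CV² = 1.88.
Then θ = mean/k = 129/1.88 = 68.7.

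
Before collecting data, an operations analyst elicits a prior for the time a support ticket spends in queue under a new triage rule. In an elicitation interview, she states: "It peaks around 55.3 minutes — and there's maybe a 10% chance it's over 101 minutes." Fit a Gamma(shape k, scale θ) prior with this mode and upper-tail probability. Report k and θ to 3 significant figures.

Gamma(k,θ) with k>1 has mode (k−1)θ, so θ = 55.3/(k−1).
Need P(X < 101) = 0.9 with θ tied to k this way. Start at k = 2, θ = 55.3: P(X<101) ≈ 0.545.
Too low — raise k to concentrate. Iterating converges to k ≈ 6.25.
Then θ = 55.3/(6.25−1) ≈ 10.5.

k ≈ 6.25, θ ≈ 10.5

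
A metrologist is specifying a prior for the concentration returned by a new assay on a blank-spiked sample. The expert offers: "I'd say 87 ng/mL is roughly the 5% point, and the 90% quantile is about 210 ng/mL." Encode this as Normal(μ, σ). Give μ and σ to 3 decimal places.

μ = 156.135, σ = 42.031

The p-quantile of Normal(μ,σ) is μ + z_p·σ, with z_{0.05} = -1.645 and z_{0.9} = 1.282.
Eliminate σ: μ = (z₂·x₁ − z₁·x₂)/(z₂ − z₁) = (1.282·87 − (-1.645)·210)/2.926 = 156.135.
Then σ = (x₂ − x₁)/(z₂ − z₁) = (210 − 87)/2.926 = 42.031.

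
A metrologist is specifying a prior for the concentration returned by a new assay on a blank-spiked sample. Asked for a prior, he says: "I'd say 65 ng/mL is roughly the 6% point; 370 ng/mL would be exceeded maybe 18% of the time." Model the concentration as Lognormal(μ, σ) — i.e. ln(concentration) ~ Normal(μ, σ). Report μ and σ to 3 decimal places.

If T ~ Lognormal(μ,σ) then ln T ~ Normal(μ,σ), so the p-quantile of ln T is μ + z_p·σ.
ln(65) = 4.174 and ln(370) = 5.914; z_{0.06} = -1.555, z_{0.82} = 0.9154.
σ = (5.914 − 4.174)/(0.9154 − (-1.555)) = 0.704.
μ = 4.174 − (-1.555)·0.704 = 5.269.

μ ≈ 5.269, σ ≈ 0.704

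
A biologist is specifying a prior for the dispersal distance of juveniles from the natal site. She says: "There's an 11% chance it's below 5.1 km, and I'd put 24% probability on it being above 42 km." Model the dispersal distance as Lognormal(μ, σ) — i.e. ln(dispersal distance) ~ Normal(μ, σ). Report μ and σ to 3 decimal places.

If T ~ Lognormal(μ,σ) then ln T ~ Normal(μ,σ), so the p-quantile of ln T is μ + z_p·σ.
ln(5.1) = 1.629 and ln(42) = 3.738; z_{0.11} = -1.227, z_{0.76} = 0.7063.
σ = (3.738 − 1.629)/(0.7063 − (-1.227)) = 1.091.
μ = 1.629 − (-1.227)·1.091 = 2.967.

μ ≈ 2.967, σ ≈ 1.091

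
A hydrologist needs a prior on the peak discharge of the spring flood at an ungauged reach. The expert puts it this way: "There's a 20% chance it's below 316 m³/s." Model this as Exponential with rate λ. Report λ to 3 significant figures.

P(T < 316.0) = 1 − e^(−λ·316.0) = 0.2, so λ = −ln(1−0.2)/316.0 = −ln(0.8)/316.0 = 0.000706.

λ ≈ 0.000706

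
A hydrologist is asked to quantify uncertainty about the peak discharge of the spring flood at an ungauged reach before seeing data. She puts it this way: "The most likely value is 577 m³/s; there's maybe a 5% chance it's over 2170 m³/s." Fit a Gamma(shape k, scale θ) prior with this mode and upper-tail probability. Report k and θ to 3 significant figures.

Gamma(k,θ) with k>1 has mode (k−1)θ, so θ = 577/(k−1).
Need P(X < 2170) = 0.95 with θ tied to k this way. Start at k = 2, θ = 577: P(X<2170) ≈ 0.889.
Too low — raise k to concentrate. Iterating converges to k ≈ 2.45.
Then θ = 577/(2.45−1) ≈ 397.

k ≈ 2.45, θ ≈ 397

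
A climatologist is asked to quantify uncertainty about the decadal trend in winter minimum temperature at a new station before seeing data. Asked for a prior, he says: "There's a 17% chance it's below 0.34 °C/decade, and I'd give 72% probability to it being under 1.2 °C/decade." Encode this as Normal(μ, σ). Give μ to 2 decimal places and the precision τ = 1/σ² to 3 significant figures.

μ = 0.87, τ = 3.19

The p-quantile of Normal(μ,σ) is μ + z_p·σ, with z_{0.17} = -0.9542 and z_{0.72} = 0.5828.
Eliminate σ: μ = (z₂·x₁ − z₁·x₂)/(z₂ − z₁) = (0.5828·0.34 − (-0.9542)·1.2)/1.537 = 0.87.
Then σ = (x₂ − x₁)/(z₂ − z₁) = (1.2 − 0.34)/1.537 = 0.56.
Precision τ = 1/σ² = 1/0.5595² = 3.19.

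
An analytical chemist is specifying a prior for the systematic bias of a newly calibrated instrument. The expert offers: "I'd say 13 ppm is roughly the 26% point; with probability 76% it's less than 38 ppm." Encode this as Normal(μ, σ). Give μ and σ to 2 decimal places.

μ = 24.92, σ = 18.52

For Normal(μ,σ), the p-quantile is μ + z_p·σ. Here z_{0.26} = -0.6433, z_{0.76} = 0.7063.
So 13 = μ − 0.6433σ and 38 = μ + 0.7063σ.
Subtracting: σ = (38 − 13)/(0.7063 − (-0.6433)) = 18.52.
Then μ = 13 − (-0.6433)·18.52 = 24.92.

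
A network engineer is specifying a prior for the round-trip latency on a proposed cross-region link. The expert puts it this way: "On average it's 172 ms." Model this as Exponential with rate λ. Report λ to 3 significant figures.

λ ≈ 0.00581

Exponential mean = 1/λ, so λ = 1/172.0 = 0.00581.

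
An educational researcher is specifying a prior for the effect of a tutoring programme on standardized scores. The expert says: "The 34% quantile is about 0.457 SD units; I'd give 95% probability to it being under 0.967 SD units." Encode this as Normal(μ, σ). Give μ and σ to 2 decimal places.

μ = 0.56, σ = 0.25

The p-quantile of Normal(μ,σ) is μ + z_p·σ, with z_{0.34} = -0.4125 and z_{0.95} = 1.645.
Eliminate σ: μ = (z₂·x₁ − z₁·x₂)/(z₂ − z₁) = (1.645·0.457 − (-0.4125)·0.967)/2.057 = 0.56.
Then σ = (x₂ − x₁)/(z₂ − z₁) = (0.967 − 0.457)/2.057 = 0.25.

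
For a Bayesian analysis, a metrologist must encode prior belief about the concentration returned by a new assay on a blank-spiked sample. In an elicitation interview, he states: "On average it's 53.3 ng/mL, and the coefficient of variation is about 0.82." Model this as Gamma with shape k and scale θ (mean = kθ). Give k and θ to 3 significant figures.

For Gamma(k, scale θ): mean = kθ, variance = kθ², so CV = 1/√k.
CV = 0.82, hence k = 1/CV² = 1.49.
Then θ = mean/k = 53.3/1.49 = 35.8.

k ≈ 1.49, θ ≈ 35.8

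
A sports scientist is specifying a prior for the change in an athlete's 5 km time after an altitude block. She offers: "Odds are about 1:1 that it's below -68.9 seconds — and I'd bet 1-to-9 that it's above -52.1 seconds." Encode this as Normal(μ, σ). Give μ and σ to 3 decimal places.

μ = -68.900, σ = 13.109

For Normal(μ,σ), the p-quantile is μ + z_p·σ. Here z_{0.5} = 0, z_{0.9} = 1.282.
So -68.9 = μ + 0σ and -52.1 = μ + 1.282σ.
Subtracting: σ = (-52.1 − -68.9)/(1.282 − (0)) = 13.109.
Then μ = -68.9 − (0)·13.109 = -68.900.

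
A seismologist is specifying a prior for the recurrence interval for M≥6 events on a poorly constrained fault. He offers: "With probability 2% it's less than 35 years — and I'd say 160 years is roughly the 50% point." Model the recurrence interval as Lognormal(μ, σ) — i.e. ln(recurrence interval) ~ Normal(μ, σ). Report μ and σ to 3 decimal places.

μ ≈ 5.075, σ ≈ 0.740

If T ~ Lognormal(μ,σ) then ln T ~ Normal(μ,σ), so the p-quantile of ln T is μ + z_p·σ.
ln(35) = 3.555 and ln(160) = 5.075; z_{0.02} = -2.054, z_{0.5} = 0.
σ = (5.075 − 3.555)/(0 − (-2.054)) = 0.740.
μ = 3.555 − (-2.054)·0.740 = 5.075.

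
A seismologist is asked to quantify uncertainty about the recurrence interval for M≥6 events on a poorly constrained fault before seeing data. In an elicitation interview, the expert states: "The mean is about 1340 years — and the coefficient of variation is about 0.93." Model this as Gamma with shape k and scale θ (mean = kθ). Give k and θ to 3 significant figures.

For Gamma(k, scale θ): mean = kθ, variance = kθ², so CV = 1/√k.
CV = 0.93, hence k = 1/CV² = 1.16.
Then θ = mean/k = 1340/1.16 = 1160.

k ≈ 1.16, θ ≈ 1160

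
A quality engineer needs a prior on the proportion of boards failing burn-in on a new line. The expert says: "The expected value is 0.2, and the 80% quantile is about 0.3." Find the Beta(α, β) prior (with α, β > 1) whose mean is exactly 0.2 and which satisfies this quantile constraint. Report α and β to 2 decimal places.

α ≈ 1.90, β ≈ 7.60

With mean 0.2 fixed, write α = 0.2s, β = 0.8s where s = α+β.
Need P(θ < 0.3) = 0.8 under Beta(0.2s, 0.8s). Normal approximation: (q−m)/√(m(1−m)/s) ≈ z_{0.8} = 0.842, so s ≈ 0.2·0.8·(0.842)²/(0.3−0.2)² = 11.3.
At s = 11.3: P(θ<0.3) ≈ 0.814. Adjusting to match 0.8 gives s ≈ 9.50.
So α = 0.2·9.50 ≈ 1.90, β = 0.8·9.50 ≈ 7.60.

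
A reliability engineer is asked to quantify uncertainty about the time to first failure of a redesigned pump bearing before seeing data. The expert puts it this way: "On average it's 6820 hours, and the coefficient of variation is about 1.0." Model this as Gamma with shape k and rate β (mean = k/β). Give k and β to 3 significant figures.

k ≈ 1, β ≈ 0.000147

For Gamma(k, rate β): mean = k/β, variance = k/β², so CV = 1/√k.
CV = 1.0, hence k = 1/CV² = 1.
Then β = k/mean = 1/6820 = 0.000147.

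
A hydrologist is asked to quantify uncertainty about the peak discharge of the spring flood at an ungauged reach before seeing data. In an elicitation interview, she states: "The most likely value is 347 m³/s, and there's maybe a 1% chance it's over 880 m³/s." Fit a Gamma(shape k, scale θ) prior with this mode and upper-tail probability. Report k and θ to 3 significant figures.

k ≈ 6.4, θ ≈ 64.2

Gamma(k,θ) with k>1 has mode (k−1)θ, so θ = 347/(k−1).
Need P(X < 880) = 0.99 with θ tied to k this way. Start at k = 2, θ = 347: P(X<880) ≈ 0.720.
Too low — raise k to concentrate. Iterating converges to k ≈ 6.4.
Then θ = 347/(6.4−1) ≈ 64.2.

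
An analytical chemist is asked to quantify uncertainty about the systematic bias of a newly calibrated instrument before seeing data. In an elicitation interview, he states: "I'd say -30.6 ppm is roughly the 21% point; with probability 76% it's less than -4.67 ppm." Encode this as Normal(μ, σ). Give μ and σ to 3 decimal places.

The p-quantile of Normal(μ,σ) is μ + z_p·σ, with z_{0.21} = -0.8064 and z_{0.76} = 0.7063.
Eliminate σ: μ = (z₂·x₁ − z₁·x₂)/(z₂ − z₁) = (0.7063·-30.6 − (-0.8064)·-4.67)/1.513 = -16.777.
Then σ = (x₂ − x₁)/(z₂ − z₁) = (-4.67 − -30.6)/1.513 = 17.141.

μ = -16.777, σ = 17.141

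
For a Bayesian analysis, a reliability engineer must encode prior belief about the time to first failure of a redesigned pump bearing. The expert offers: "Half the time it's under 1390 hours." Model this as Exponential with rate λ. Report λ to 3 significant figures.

λ ≈ 0.000499

Exponential median = ln 2 / λ, so λ = ln 2 / 1390.0 = 0.000499.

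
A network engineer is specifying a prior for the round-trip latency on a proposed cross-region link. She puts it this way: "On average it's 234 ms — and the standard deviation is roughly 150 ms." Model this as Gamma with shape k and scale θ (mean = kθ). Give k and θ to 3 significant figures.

k ≈ 2.43, θ ≈ 96.2

For Gamma(k, scale θ): mean = kθ, variance = kθ², so CV = 1/√k.
CV = SD/mean = 150/234 = 0.641, hence k = 1/CV² = 2.43.
Then θ = mean/k = 234/2.43 = 96.2.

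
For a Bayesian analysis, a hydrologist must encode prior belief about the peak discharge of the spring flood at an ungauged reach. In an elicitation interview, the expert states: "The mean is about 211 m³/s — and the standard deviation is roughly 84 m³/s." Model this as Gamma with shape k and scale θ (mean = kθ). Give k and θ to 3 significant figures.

For Gamma(k, scale θ): mean = kθ, variance = kθ², so CV = 1/√k.
CV = SD/mean = 84/211 = 0.3981, hence k = 1/CV² = 6.31.
Then θ = mean/k = 211/6.31 = 33.4.

k ≈ 6.31, θ ≈ 33.4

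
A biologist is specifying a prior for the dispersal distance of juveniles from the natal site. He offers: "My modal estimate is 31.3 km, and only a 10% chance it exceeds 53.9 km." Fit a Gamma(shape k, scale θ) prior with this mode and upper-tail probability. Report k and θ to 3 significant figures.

k ≈ 7.42, θ ≈ 4.88

Gamma(k,θ) with k>1 has mode (k−1)θ, so θ = 31.3/(k−1).
Need P(X < 53.9) = 0.9 with θ tied to k this way. Start at k = 2, θ = 31.3: P(X<53.9) ≈ 0.514.
Too low — raise k to concentrate. Iterating converges to k ≈ 7.42.
Then θ = 31.3/(7.42−1) ≈ 4.88.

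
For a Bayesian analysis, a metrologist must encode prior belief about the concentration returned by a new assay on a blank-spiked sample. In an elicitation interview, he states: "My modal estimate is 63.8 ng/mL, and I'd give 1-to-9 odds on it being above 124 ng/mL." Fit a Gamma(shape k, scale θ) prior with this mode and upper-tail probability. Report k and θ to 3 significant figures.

k ≈ 5.34, θ ≈ 14.7

Gamma(k,θ) with k>1 has mode (k−1)θ, so θ = 63.8/(k−1).
Need P(X < 124) = 0.9 with θ tied to k this way. Start at k = 2, θ = 63.8: P(X<124) ≈ 0.579.
Too low — raise k to concentrate. Iterating converges to k ≈ 5.34.
Then θ = 63.8/(5.34−1) ≈ 14.7.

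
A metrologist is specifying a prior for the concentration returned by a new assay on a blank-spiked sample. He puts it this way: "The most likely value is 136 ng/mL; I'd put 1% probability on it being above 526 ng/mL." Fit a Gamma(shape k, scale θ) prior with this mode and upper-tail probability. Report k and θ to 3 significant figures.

k ≈ 3.31, θ ≈ 59

Gamma(k,θ) with k>1 has mode (k−1)θ, so θ = 136/(k−1).
Need P(X < 526) = 0.99 with θ tied to k this way. Start at k = 2, θ = 136: P(X<526) ≈ 0.898.
Too low — raise k to concentrate. Iterating converges to k ≈ 3.31.
Then θ = 136/(3.31−1) ≈ 59.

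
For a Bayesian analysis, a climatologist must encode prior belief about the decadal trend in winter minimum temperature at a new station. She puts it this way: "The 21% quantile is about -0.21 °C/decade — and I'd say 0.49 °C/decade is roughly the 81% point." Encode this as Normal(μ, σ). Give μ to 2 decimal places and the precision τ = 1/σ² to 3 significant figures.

For Normal(μ,σ), the p-quantile is μ + z_p·σ. Here z_{0.21} = -0.8064, z_{0.81} = 0.8779.
So -0.21 = μ − 0.8064σ and 0.49 = μ + 0.8779σ.
Subtracting: σ = (0.49 − -0.21)/(0.8779 − (-0.8064)) = 0.42.
Then μ = -0.21 − (-0.8064)·0.42 = 0.13.
Precision τ = 1/σ² = 1/0.4156² = 5.79.

μ = 0.13, τ = 5.79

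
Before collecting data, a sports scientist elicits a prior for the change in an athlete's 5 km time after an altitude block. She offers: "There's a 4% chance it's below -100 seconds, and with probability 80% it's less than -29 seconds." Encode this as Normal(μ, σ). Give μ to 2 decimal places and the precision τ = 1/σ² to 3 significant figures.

For Normal(μ,σ), the p-quantile is μ + z_p·σ. Here z_{0.04} = -1.751, z_{0.8} = 0.8416.
So -100 = μ − 1.751σ and -29 = μ + 0.8416σ.
Subtracting: σ = (-29 − -100)/(0.8416 − (-1.751)) = 27.39.
Then μ = -100 − (-1.751)·27.39 = -52.05.
Precision τ = 1/σ² = 1/27.39² = 0.00133.

μ = -52.05, τ = 0.00133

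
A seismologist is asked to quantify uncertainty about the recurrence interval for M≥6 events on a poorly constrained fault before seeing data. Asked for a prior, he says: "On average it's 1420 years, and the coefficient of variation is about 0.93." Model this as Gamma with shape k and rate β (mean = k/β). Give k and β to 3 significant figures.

k ≈ 1.16, β ≈ 0.000814

For Gamma(k, rate β): mean = k/β, variance = k/β², so CV = 1/√k.
CV = 0.93, hence k = 1/CV² = 1.16.
Then β = k/mean = 1.16/1420 = 0.000814.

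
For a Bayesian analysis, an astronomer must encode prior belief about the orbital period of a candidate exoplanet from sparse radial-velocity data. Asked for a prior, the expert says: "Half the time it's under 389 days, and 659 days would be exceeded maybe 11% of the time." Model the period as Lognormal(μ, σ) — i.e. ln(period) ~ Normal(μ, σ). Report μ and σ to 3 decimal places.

μ ≈ 5.964, σ ≈ 0.430

If T ~ Lognormal(μ,σ) then ln T ~ Normal(μ,σ), so the p-quantile of ln T is μ + z_p·σ.
ln(389) = 5.964 and ln(659) = 6.491; z_{0.5} = 0, z_{0.89} = 1.227.
σ = (6.491 − 5.964)/(1.227 − (0)) = 0.430.
μ = 5.964 − (0)·0.430 = 5.964.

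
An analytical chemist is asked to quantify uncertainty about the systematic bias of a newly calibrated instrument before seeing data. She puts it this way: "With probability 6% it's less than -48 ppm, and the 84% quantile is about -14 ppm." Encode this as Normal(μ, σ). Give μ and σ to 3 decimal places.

For Normal(μ,σ), the p-quantile is μ + z_p·σ. Here z_{0.06} = -1.555, z_{0.84} = 0.9945.
So -48 = μ − 1.555σ and -14 = μ + 0.9945σ.
Subtracting: σ = (-14 − -48)/(0.9945 − (-1.555)) = 13.337.
Then μ = -48 − (-1.555)·13.337 = -27.263.

μ = -27.263, σ = 13.337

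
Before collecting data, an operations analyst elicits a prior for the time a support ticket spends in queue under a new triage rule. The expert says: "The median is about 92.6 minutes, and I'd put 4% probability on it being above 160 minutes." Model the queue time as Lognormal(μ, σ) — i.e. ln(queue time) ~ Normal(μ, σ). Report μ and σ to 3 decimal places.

μ ≈ 4.528, σ ≈ 0.312

If T ~ Lognormal(μ,σ) then ln T ~ Normal(μ,σ), so the p-quantile of ln T is μ + z_p·σ.
ln(92.6) = 4.528 and ln(160) = 5.075; z_{0.5} = 0, z_{0.96} = 1.751.
σ = (5.075 − 4.528)/(1.751 − (0)) = 0.312.
μ = 4.528 − (0)·0.312 = 4.528.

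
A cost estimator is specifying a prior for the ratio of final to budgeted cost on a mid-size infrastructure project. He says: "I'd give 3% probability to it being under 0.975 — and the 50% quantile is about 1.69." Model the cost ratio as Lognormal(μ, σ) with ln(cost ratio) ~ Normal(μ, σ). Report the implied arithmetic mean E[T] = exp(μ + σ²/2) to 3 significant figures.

E[T] ≈ 1.76

If T ~ Lognormal(μ,σ) then ln T ~ Normal(μ,σ), so the p-quantile of ln T is μ + z_p·σ.
ln(0.975) = -0.02532 and ln(1.69) = 0.5247; z_{0.03} = -1.881, z_{0.5} = 0.
σ = (0.5247 − -0.02532)/(0 − (-1.881)) = 0.292.
μ = -0.02532 − (-1.881)·0.292 = 0.525.
E[T] = exp(μ + σ²/2) = exp(0.525 + 0.0428) = 1.76.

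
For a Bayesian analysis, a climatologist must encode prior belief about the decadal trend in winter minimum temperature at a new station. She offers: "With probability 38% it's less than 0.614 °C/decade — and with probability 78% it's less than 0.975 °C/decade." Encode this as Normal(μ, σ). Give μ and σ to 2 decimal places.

μ = 0.72, σ = 0.33

The p-quantile of Normal(μ,σ) is μ + z_p·σ, with z_{0.38} = -0.3055 and z_{0.78} = 0.7722.
Eliminate σ: μ = (z₂·x₁ − z₁·x₂)/(z₂ − z₁) = (0.7722·0.614 − (-0.3055)·0.975)/1.078 = 0.72.
Then σ = (x₂ − x₁)/(z₂ − z₁) = (0.975 − 0.614)/1.078 = 0.33.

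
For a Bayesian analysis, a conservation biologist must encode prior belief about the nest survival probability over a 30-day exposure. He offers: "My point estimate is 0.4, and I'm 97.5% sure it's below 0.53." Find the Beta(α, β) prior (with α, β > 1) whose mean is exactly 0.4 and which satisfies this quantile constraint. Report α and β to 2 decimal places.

α ≈ 22.41, β ≈ 33.62

With mean 0.4 fixed, write α = 0.4s, β = 0.6s where s = α+β.
Need P(θ < 0.53) = 0.975 under Beta(0.4s, 0.6s). Normal approximation: (q−m)/√(m(1−m)/s) ≈ z_{0.975} = 1.96, so s ≈ 0.4·0.6·(1.96)²/(0.53−0.4)² = 54.6.
At s = 54.6: P(θ<0.53) ≈ 0.973. Adjusting to match 0.975 gives s ≈ 56.03.
So α = 0.4·56.03 ≈ 22.41, β = 0.6·56.03 ≈ 33.62.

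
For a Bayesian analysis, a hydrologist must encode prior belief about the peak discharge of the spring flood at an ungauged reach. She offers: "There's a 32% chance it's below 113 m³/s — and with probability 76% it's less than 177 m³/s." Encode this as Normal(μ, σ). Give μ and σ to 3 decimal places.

μ = 138.496, σ = 54.514

For Normal(μ,σ), the p-quantile is μ + z_p·σ. Here z_{0.32} = -0.4677, z_{0.76} = 0.7063.
So 113 = μ − 0.4677σ and 177 = μ + 0.7063σ.
Subtracting: σ = (177 − 113)/(0.7063 − (-0.4677)) = 54.514.
Then μ = 113 − (-0.4677)·54.514 = 138.496.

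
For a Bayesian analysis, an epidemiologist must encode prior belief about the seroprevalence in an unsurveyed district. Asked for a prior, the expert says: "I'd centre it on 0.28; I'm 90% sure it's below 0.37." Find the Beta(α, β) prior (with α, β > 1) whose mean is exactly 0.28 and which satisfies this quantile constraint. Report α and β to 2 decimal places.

α ≈ 11.88, β ≈ 30.54

With mean 0.28 fixed, write α = 0.28s, β = 0.72s where s = α+β.
Need P(θ < 0.37) = 0.9 under Beta(0.28s, 0.72s). Normal approximation: (q−m)/√(m(1−m)/s) ≈ z_{0.9} = 1.28, so s ≈ 0.28·0.72·(1.28)²/(0.37−0.28)² = 40.9.
At s = 40.9: P(θ<0.37) ≈ 0.896. Adjusting to match 0.9 gives s ≈ 42.42.
So α = 0.28·42.42 ≈ 11.88, β = 0.72·42.42 ≈ 30.54.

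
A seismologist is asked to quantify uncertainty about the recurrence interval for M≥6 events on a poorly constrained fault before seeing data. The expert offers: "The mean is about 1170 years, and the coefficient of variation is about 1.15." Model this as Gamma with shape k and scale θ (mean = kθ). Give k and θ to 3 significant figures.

k ≈ 0.756, θ ≈ 1550

For Gamma(k, scale θ): mean = kθ, variance = kθ², so CV = 1/√k.
CV = 1.15, hence k = 1/CV² = 0.756.
Then θ = mean/k = 1170/0.756 = 1550.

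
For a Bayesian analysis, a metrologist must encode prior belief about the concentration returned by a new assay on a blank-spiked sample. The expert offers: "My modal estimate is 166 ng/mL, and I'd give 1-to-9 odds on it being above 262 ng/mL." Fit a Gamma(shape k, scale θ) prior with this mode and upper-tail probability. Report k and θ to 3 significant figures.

Gamma(k,θ) with k>1 has mode (k−1)θ, so θ = 166/(k−1).
Need P(X < 262) = 0.9 with θ tied to k this way. Start at k = 2, θ = 166: P(X<262) ≈ 0.468.
Too low — raise k to concentrate. Iterating converges to k ≈ 10.
Then θ = 166/(10−1) ≈ 18.4.

k ≈ 10, θ ≈ 18.4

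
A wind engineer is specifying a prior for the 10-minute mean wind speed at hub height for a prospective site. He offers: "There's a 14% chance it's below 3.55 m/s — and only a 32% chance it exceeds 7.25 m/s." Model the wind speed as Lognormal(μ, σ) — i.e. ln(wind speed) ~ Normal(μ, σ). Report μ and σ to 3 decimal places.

μ ≈ 1.765, σ ≈ 0.461

If T ~ Lognormal(μ,σ) then ln T ~ Normal(μ,σ), so the p-quantile of ln T is μ + z_p·σ.
ln(3.55) = 1.267 and ln(7.25) = 1.981; z_{0.14} = -1.08, z_{0.68} = 0.4677.
σ = (1.981 − 1.267)/(0.4677 − (-1.08)) = 0.461.
μ = 1.267 − (-1.08)·0.461 = 1.765.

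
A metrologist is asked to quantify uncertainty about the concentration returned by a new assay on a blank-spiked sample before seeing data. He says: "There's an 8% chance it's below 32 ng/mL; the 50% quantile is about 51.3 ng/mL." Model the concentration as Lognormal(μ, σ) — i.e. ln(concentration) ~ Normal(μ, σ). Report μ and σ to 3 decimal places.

If T ~ Lognormal(μ,σ) then ln T ~ Normal(μ,σ), so the p-quantile of ln T is μ + z_p·σ.
ln(32) = 3.466 and ln(51.3) = 3.938; z_{0.08} = -1.405, z_{0.5} = 0.
σ = (3.938 − 3.466)/(0 − (-1.405)) = 0.336.
μ = 3.466 − (-1.405)·0.336 = 3.938.

μ ≈ 3.938, σ ≈ 0.336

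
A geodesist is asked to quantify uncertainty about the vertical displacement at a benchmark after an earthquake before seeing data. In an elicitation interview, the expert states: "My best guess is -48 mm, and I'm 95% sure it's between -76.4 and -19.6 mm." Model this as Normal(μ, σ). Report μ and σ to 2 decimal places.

μ = -48.00, σ = 14.49

A symmetric 95% interval runs μ ± z·σ with z = 1.96.
Half-width = 28.4, so σ = 28.4/1.96 = 14.49.
μ is the stated best guess, -48.00.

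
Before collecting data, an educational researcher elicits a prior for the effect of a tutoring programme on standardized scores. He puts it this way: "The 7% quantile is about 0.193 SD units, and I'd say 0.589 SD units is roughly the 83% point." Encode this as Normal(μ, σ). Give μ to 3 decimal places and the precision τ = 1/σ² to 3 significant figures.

μ = 0.434, τ = 37.7

The p-quantile of Normal(μ,σ) is μ + z_p·σ, with z_{0.07} = -1.476 and z_{0.83} = 0.9542.
Eliminate σ: μ = (z₂·x₁ − z₁·x₂)/(z₂ − z₁) = (0.9542·0.193 − (-1.476)·0.589)/2.43 = 0.434.
Then σ = (x₂ − x₁)/(z₂ − z₁) = (0.589 − 0.193)/2.43 = 0.163.
Precision τ = 1/σ² = 1/0.163² = 37.7.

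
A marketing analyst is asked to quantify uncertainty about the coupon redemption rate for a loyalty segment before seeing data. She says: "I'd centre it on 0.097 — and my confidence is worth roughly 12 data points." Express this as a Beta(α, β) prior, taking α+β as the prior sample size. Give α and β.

α = 1.164, β = 10.836

Under the effective-sample-size interpretation, Beta(α, β) has prior mean α/(α+β) and prior sample size α+β.
So α+β = 12 and α/(α+β) = 0.097, giving α = 0.097·12 = 1.164 and β = 12 − 1.164 = 10.836.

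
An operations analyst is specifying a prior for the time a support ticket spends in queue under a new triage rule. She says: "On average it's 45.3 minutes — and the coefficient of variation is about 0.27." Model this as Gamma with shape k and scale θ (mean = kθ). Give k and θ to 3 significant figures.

For Gamma(k, scale θ): mean = kθ, variance = kθ², so CV = 1/√k.
CV = 0.27, hence k = 1/CV² = 13.7.
Then θ = mean/k = 45.3/13.7 = 3.3.

k ≈ 13.7, θ ≈ 3.3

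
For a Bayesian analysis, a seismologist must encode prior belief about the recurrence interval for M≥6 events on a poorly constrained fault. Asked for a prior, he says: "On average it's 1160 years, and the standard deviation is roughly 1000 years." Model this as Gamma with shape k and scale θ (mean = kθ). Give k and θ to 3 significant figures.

For Gamma(k, scale θ): mean = kθ, variance = kθ², so CV = 1/√k.
CV = SD/mean = 1000/1160 = 0.8621, hence k = 1/CV² = 1.35.
Then θ = mean/k = 1160/1.35 = 862.

k ≈ 1.35, θ ≈ 862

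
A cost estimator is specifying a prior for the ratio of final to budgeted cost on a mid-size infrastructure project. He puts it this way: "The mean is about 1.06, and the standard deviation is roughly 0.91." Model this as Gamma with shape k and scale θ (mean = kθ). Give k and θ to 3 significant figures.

k ≈ 1.36, θ ≈ 0.781

For Gamma(k, scale θ): mean = kθ, variance = kθ², so CV = 1/√k.
CV = SD/mean = 0.91/1.06 = 0.8585, hence k = 1/CV² = 1.36.
Then θ = mean/k = 1.06/1.36 = 0.781.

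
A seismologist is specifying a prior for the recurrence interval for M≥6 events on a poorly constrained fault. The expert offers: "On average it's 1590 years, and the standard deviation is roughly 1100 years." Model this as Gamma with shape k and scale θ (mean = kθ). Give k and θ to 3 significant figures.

For Gamma(k, scale θ): mean = kθ, variance = kθ², so CV = 1/√k.
CV = SD/mean = 1100/1590 = 0.6918, hence k = 1/CV² = 2.09.
Then θ = mean/k = 1590/2.09 = 761.

k ≈ 2.09, θ ≈ 761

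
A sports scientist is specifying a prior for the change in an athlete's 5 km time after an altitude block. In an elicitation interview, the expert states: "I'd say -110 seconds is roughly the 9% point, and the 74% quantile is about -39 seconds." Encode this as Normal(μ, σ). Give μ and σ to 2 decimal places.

For Normal(μ,σ), the p-quantile is μ + z_p·σ. Here z_{0.09} = -1.341, z_{0.74} = 0.6433.
So -110 = μ − 1.341σ and -39 = μ + 0.6433σ.
Subtracting: σ = (-39 − -110)/(0.6433 − (-1.341)) = 35.78.
Then μ = -110 − (-1.341)·35.78 = -62.02.

μ = -62.02, σ = 35.78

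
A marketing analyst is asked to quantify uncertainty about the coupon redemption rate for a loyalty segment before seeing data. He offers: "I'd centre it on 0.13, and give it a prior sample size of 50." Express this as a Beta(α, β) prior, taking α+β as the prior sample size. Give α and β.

Under the effective-sample-size interpretation, Beta(α, β) has prior mean α/(α+β) and prior sample size α+β.
So α+β = 50 and α/(α+β) = 0.13, giving α = 0.13·50 = 6.5 and β = 50 − 6.5 = 43.5.

α = 6.5, β = 43.5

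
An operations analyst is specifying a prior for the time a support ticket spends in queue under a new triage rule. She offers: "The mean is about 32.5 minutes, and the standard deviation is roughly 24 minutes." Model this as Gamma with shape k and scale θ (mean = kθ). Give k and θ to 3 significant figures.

For Gamma(k, scale θ): mean = kθ, variance = kθ², so CV = 1/√k.
CV = SD/mean = 24/32.5 = 0.7385, hence k = 1/CV² = 1.83.
Then θ = mean/k = 32.5/1.83 = 17.7.

k ≈ 1.83, θ ≈ 17.7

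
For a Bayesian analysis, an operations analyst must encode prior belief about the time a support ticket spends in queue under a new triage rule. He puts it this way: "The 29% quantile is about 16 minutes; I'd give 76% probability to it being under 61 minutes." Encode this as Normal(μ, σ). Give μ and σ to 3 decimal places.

For Normal(μ,σ), the p-quantile is μ + z_p·σ. Here z_{0.29} = -0.5534, z_{0.76} = 0.7063.
So 16 = μ − 0.5534σ and 61 = μ + 0.7063σ.
Subtracting: σ = (61 − 16)/(0.7063 − (-0.5534)) = 35.723.
Then μ = 16 − (-0.5534)·35.723 = 35.769.

μ = 35.769, σ = 35.723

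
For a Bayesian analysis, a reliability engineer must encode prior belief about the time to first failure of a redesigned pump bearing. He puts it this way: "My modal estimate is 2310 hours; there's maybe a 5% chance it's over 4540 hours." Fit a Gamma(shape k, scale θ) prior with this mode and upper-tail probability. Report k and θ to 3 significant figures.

k ≈ 7.08, θ ≈ 380

Gamma(k,θ) with k>1 has mode (k−1)θ, so θ = 2310/(k−1).
Need P(X < 4540) = 0.95 with θ tied to k this way. Start at k = 2, θ = 2310: P(X<4540) ≈ 0.585.
Too low — raise k to concentrate. Iterating converges to k ≈ 7.08.
Then θ = 2310/(7.08−1) ≈ 380.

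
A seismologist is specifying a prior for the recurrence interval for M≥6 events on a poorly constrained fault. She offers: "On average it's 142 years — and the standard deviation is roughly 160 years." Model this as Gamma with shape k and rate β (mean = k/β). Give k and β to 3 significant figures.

For Gamma(k, rate β): mean = k/β, variance = k/β², so CV = 1/√k.
CV = SD/mean = 160/142 = 1.127, hence k = 1/CV² = 0.788.
Then β = k/mean = 0.788/142 = 0.00555.

k ≈ 0.788, β ≈ 0.00555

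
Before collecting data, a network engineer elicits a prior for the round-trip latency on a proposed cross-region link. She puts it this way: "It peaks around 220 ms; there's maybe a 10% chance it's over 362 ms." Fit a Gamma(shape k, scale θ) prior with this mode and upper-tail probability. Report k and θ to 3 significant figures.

k ≈ 8.6, θ ≈ 28.9

Gamma(k,θ) with k>1 has mode (k−1)θ, so θ = 220/(k−1).
Need P(X < 362) = 0.9 with θ tied to k this way. Start at k = 2, θ = 220: P(X<362) ≈ 0.490.
Too low — raise k to concentrate. Iterating converges to k ≈ 8.6.
Then θ = 220/(8.6−1) ≈ 28.9.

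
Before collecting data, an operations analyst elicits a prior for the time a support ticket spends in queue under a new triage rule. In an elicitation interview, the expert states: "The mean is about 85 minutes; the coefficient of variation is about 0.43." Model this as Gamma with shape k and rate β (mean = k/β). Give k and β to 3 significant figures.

k ≈ 5.41, β ≈ 0.0636

For Gamma(k, rate β): mean = k/β, variance = k/β², so CV = 1/√k.
CV = 0.43, hence k = 1/CV² = 5.41.
Then β = k/mean = 5.41/85 = 0.0636.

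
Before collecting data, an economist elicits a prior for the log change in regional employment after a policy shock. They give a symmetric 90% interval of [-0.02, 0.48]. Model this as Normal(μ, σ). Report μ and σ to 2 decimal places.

A symmetric 90% interval runs μ ± z·σ with z = 1.645.
Half-width = 0.25, so σ = 0.25/1.645 = 0.15.
μ is the interval midpoint, 0.23.

μ = 0.23, σ = 0.15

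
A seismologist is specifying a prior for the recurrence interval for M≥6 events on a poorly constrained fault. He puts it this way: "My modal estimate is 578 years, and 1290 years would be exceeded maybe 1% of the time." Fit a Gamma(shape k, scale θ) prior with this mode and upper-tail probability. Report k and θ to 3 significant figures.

k ≈ 8.46, θ ≈ 77.5

Gamma(k,θ) with k>1 has mode (k−1)θ, so θ = 578/(k−1).
Need P(X < 1290) = 0.99 with θ tied to k this way. Start at k = 2, θ = 578: P(X<1290) ≈ 0.653.
Too low — raise k to concentrate. Iterating converges to k ≈ 8.46.
Then θ = 578/(8.46−1) ≈ 77.5.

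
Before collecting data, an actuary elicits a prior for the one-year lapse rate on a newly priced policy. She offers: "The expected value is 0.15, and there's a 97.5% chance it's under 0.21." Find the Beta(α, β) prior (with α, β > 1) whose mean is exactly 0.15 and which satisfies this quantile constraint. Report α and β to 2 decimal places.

α ≈ 23.33, β ≈ 132.19

With mean 0.15 fixed, write α = 0.15s, β = 0.85s where s = α+β.
Need P(θ < 0.21) = 0.975 under Beta(0.15s, 0.85s). Normal approximation: (q−m)/√(m(1−m)/s) ≈ z_{0.975} = 1.96, so s ≈ 0.15·0.85·(1.96)²/(0.21−0.15)² = 136.1.
At s = 136.1: P(θ<0.21) ≈ 0.967. Adjusting to match 0.975 gives s ≈ 155.52.
So α = 0.15·155.52 ≈ 23.33, β = 0.85·155.52 ≈ 132.19.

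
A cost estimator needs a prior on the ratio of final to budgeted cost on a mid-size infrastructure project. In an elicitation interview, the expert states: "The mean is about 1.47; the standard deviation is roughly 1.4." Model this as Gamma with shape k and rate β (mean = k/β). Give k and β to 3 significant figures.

For Gamma(k, rate β): mean = k/β, variance = k/β², so CV = 1/√k.
CV = SD/mean = 1.4/1.47 = 0.9524, hence k = 1/CV² = 1.1.
Then β = k/mean = 1.1/1.47 = 0.75.

k ≈ 1.1, β ≈ 0.75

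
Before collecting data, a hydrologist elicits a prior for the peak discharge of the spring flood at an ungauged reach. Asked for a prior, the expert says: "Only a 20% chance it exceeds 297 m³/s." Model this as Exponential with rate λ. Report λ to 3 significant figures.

P(T > 297.0) = e^(−λ·297.0) = 0.2, so λ = −ln(0.2)/297.0 = 0.00542.

λ ≈ 0.00542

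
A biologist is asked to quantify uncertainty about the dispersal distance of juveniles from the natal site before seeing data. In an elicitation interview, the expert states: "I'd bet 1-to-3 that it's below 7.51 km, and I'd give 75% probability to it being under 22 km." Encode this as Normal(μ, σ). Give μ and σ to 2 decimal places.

μ = 14.76, σ = 10.74

The p-quantile of Normal(μ,σ) is μ + z_p·σ, with z_{0.25} = -0.6745 and z_{0.75} = 0.6745.
Eliminate σ: μ = (z₂·x₁ − z₁·x₂)/(z₂ − z₁) = (0.6745·7.51 − (-0.6745)·22)/1.349 = 14.76.
Then σ = (x₂ − x₁)/(z₂ − z₁) = (22 − 7.51)/1.349 = 10.74.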